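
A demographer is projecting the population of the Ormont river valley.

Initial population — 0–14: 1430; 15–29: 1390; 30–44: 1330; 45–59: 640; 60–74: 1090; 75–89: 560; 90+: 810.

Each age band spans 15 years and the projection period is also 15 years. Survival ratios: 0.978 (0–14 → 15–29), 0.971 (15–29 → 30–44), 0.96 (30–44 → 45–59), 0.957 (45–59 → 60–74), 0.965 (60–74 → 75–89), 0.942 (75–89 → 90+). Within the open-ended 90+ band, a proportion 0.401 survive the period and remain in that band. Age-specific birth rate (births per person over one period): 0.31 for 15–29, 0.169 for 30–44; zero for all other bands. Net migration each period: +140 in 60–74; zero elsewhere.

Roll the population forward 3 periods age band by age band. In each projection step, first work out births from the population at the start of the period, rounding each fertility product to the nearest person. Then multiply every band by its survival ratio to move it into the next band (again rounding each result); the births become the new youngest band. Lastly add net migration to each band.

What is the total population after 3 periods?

— Period 1 —
Births: 1390 × 0.31 = 431  |  1330 × 0.169 = 225 → 656
15–29: 1430 × 0.978 = 1399
30–44: 1390 × 0.971 = 1350
45–59: 1330 × 0.96 = 1277
60–74: 640 × 0.957 = 612
75–89: 1090 × 0.965 = 1052
90+: 560 × 0.942 + 810 × 0.401 = 528 + 325 = 853
Net migration: 60–74 + 140 → 752
End of period: [656, 1399, 1350, 1277, 752, 1052, 853]
— Period 2 —
Births: 1399 × 0.31 = 434  |  1350 × 0.169 = 228 → 662
15–29: 656 × 0.978 = 642
30–44: 1399 × 0.971 = 1358
45–59: 1350 × 0.96 = 1296
60–74: 1277 × 0.957 = 1222
75–89: 752 × 0.965 = 726
90+: 1052 × 0.942 + 853 × 0.401 = 991 + 342 = 1333
Net migration: 60–74 + 140 → 1362
End of period: [662, 642, 1358, 1296, 1362, 726, 1333]
— Period 3 —
Births: 642 × 0.31 = 199  |  1358 × 0.169 = 230 → 429
15–29: 662 × 0.978 = 647
30–44: 642 × 0.971 = 623
45–59: 1358 × 0.96 = 1304
60–74: 1296 × 0.957 = 1240
75–89: 1362 × 0.965 = 1314
90+: 726 × 0.942 + 1333 × 0.401 = 684 + 535 = 1219
Net migration: 60–74 + 140 → 1380
End of period: [429, 647, 623, 1304, 1380, 1314, 1219]
Total after period 3: 429 + 647 + 623 + 1304 + 1380 + 1314 + 1219 = 6916

6916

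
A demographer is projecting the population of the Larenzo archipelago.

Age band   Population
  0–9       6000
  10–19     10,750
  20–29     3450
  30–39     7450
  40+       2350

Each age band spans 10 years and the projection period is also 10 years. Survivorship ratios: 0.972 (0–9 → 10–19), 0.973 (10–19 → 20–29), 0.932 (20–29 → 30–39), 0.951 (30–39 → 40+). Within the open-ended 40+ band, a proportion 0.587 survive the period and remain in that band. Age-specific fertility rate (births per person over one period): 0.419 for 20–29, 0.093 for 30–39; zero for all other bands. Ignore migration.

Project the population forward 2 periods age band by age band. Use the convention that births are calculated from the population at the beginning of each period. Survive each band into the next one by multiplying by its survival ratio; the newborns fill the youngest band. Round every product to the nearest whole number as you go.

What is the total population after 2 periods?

Period 1:
Births: 3450 × 0.419 = 1446, 7450 × 0.093 = 693 ⇒ total 2139
10–19: 6000 × 0.972 = 5832
20–29: 10750 × 0.973 = 10460
30–39: 3450 × 0.932 = 3215
40+: 7450 × 0.951 + 2350 × 0.587 = 7085 + 1379 = 8464
End of period: [2139, 5832, 10460, 3215, 8464]
Period 2:
Births: 10460 × 0.419 = 4383, 3215 × 0.093 = 299 ⇒ total 4682
10–19: 2139 × 0.972 = 2079
20–29: 5832 × 0.973 = 5675
30–39: 10460 × 0.932 = 9749
40+: 3215 × 0.951 + 8464 × 0.587 = 3057 + 4968 = 8025
End of period: [4682, 2079, 5675, 9749, 8025]
Total after period 2: 4682 + 2079 + 5675 + 9749 + 8025 = 30210

30210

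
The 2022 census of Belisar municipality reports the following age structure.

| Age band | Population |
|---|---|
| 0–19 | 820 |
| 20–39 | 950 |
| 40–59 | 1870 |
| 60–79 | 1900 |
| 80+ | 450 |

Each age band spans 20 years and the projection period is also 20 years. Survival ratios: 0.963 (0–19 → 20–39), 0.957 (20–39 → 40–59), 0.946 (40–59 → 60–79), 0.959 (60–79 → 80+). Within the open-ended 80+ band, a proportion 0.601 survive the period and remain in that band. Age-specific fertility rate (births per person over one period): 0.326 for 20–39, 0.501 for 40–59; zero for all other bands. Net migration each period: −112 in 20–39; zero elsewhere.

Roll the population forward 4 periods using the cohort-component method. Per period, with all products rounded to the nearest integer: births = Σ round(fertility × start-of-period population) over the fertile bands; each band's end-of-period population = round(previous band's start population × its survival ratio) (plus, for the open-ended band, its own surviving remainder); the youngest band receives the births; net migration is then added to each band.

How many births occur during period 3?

680

Call the groups 1 to 5, youngest first.
[period 1]
Births: 950 * 0.326 = 310 ; 1870 * 0.501 = 937 → total 1247
Group 2: 820 * 0.963 = 790
Group 3: 950 * 0.957 = 909
Group 4: 1870 * 0.946 = 1769
Group 5: 1900 * 0.959 + 450 * 0.601 = 1822 + 270 = 2092
Net migration: Group 2 − 112 → 678
End of period: [1247, 678, 909, 1769, 2092]
[period 2]
Births: 678 * 0.326 = 221 ; 909 * 0.501 = 455 → total 676
Group 2: 1247 * 0.963 = 1201
Group 3: 678 * 0.957 = 649
Group 4: 909 * 0.946 = 860
Group 5: 1769 * 0.959 + 2092 * 0.601 = 1696 + 1257 = 2953
Net migration: Group 2 − 112 → 1089
End of period: [676, 1089, 649, 860, 2953]
[period 3]
Births: 1089 * 0.326 = 355 ; 649 * 0.501 = 325 → total 680
Group 2: 676 * 0.963 = 651
Group 3: 1089 * 0.957 = 1042
Group 4: 649 * 0.946 = 614
Group 5: 860 * 0.959 + 2953 * 0.601 = 825 + 1775 = 2600
Net migration: Group 2 − 112 → 539
End of period: [680, 539, 1042, 614, 2600]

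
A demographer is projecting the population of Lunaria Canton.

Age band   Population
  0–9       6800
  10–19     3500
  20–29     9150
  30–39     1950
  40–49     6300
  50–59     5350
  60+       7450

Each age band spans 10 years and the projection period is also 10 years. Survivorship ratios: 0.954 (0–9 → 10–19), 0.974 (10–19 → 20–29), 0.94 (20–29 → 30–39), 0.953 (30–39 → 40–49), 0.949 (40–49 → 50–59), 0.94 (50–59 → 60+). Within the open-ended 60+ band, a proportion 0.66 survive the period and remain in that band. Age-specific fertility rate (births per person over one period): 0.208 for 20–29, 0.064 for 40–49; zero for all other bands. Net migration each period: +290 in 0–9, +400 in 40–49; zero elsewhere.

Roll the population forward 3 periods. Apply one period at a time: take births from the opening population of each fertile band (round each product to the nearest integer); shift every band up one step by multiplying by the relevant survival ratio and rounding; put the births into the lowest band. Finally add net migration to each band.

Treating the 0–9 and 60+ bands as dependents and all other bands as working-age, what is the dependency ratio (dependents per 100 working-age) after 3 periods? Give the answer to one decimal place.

[period 1]
Births: 9150 * 0.208 = 1903  |  6300 * 0.064 = 403 — total 2306
10–19: 6800 * 0.954 = 6487
20–29: 3500 * 0.974 = 3409
30–39: 9150 * 0.94 = 8601
40–49: 1950 * 0.953 = 1858
50–59: 6300 * 0.949 = 5979
60+: 5350 * 0.94 + 7450 * 0.66 = 5029 + 4917 = 9946
Net migration: 0–9 + 290 → 2596; 40–49 + 400 → 2258
End of period: [2596, 6487, 3409, 8601, 2258, 5979, 9946]
[period 2]
Births: 3409 * 0.208 = 709  |  2258 * 0.064 = 145 — total 854
10–19: 2596 * 0.954 = 2477
20–29: 6487 * 0.974 = 6318
30–39: 3409 * 0.94 = 3204
40–49: 8601 * 0.953 = 8197
50–59: 2258 * 0.949 = 2143
60+: 5979 * 0.94 + 9946 * 0.66 = 5620 + 6564 = 12184
Net migration: 0–9 + 290 → 1144; 40–49 + 400 → 8597
End of period: [1144, 2477, 6318, 3204, 8597, 2143, 12184]
[period 3]
Births: 6318 * 0.208 = 1314  |  8597 * 0.064 = 550 — total 1864
10–19: 1144 * 0.954 = 1091
20–29: 2477 * 0.974 = 2413
30–39: 6318 * 0.94 = 5939
40–49: 3204 * 0.953 = 3053
50–59: 8597 * 0.949 = 8159
60+: 2143 * 0.94 + 12184 * 0.66 = 2014 + 8041 = 10055
Net migration: 0–9 + 290 → 2154; 40–49 + 400 → 3453
End of period: [2154, 1091, 2413, 5939, 3453, 8159, 10055]
Dependents (band 0–9 + band 60+) = 2154 + 10055 = 12209; working-age = 21055; ratio = 12209/21055 × 100 = 58.0

58.0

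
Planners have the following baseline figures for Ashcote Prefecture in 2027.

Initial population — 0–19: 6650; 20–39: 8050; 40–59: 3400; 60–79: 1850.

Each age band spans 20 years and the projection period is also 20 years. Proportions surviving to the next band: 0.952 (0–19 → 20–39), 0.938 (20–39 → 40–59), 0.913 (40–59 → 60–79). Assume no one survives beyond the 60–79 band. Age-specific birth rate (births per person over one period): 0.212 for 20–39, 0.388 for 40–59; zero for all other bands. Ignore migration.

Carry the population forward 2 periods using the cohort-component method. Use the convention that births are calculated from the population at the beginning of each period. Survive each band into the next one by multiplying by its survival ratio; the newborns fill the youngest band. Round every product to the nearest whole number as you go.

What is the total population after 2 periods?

19985

(Groups numbered youngest = 1 to oldest = 4.)
Period 1.
Births: 8050 × 0.212 = 1707  |  3400 × 0.388 = 1319 ⇒ total 3026
Group 2: 6650 × 0.952 = 6331
Group 3: 8050 × 0.938 = 7551
Group 4: 3400 × 0.913 = 3104
→ [3026, 6331, 7551, 3104]
Period 2.
Births: 6331 × 0.212 = 1342  |  7551 × 0.388 = 2930 ⇒ total 4272
Group 2: 3026 × 0.952 = 2881
Group 3: 6331 × 0.938 = 5938
Group 4: 7551 × 0.913 = 6894
→ [4272, 2881, 5938, 6894]
Total after period 2: 4272 + 2881 + 5938 + 6894 = 19985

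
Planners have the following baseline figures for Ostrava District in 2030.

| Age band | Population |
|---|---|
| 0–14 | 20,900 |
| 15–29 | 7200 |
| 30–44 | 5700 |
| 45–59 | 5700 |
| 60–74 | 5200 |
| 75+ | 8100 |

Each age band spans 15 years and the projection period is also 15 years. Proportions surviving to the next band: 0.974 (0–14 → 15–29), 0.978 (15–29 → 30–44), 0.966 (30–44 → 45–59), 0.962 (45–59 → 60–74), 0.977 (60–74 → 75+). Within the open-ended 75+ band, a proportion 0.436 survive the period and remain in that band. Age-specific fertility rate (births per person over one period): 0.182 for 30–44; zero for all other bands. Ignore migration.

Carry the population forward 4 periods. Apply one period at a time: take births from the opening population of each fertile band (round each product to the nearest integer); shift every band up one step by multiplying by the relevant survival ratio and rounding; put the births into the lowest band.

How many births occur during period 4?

180

Let band 1 be 0–14 through band 6 = 75+.
[period 1]
Births: 5700 × 0.182 = 1037
Band 2: 20900 × 0.974 = 20357
Band 3: 7200 × 0.978 = 7042
Band 4: 5700 × 0.966 = 5506
Band 5: 5700 × 0.962 = 5483
Band 6: 5200 × 0.977 + 8100 × 0.436 = 5080 + 3532 = 8612
End of period: [1037, 20357, 7042, 5506, 5483, 8612]
[period 2]
Births: 7042 × 0.182 = 1282
Band 2: 1037 × 0.974 = 1010
Band 3: 20357 × 0.978 = 19909
Band 4: 7042 × 0.966 = 6803
Band 5: 5506 × 0.962 = 5297
Band 6: 5483 × 0.977 + 8612 × 0.436 = 5357 + 3755 = 9112
End of period: [1282, 1010, 19909, 6803, 5297, 9112]
[period 3]
Births: 19909 × 0.182 = 3623
Band 2: 1282 × 0.974 = 1249
Band 3: 1010 × 0.978 = 988
Band 4: 19909 × 0.966 = 19232
Band 5: 6803 × 0.962 = 6544
Band 6: 5297 × 0.977 + 9112 × 0.436 = 5175 + 3973 = 9148
End of period: [3623, 1249, 988, 19232, 6544, 9148]
[period 4]
Births: 988 × 0.182 = 180
Band 2: 3623 × 0.974 = 3529
Band 3: 1249 × 0.978 = 1222
Band 4: 988 × 0.966 = 954
Band 5: 19232 × 0.962 = 18501
Band 6: 6544 × 0.977 + 9148 × 0.436 = 6393 + 3989 = 10382
End of period: [180, 3529, 1222, 954, 18501, 10382]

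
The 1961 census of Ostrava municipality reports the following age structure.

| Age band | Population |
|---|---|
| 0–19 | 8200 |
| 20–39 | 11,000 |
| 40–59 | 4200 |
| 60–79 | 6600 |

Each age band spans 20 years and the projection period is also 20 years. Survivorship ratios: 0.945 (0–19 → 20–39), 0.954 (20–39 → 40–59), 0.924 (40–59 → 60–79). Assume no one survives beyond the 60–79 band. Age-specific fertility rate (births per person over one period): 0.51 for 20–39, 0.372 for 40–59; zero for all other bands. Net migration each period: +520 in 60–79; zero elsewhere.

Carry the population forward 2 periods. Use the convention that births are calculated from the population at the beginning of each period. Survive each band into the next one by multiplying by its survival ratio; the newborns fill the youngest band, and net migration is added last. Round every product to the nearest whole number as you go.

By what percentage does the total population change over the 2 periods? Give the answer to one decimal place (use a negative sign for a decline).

7.5

Call the bands 1 to 4, youngest first.
— Period 1 —
Births: 11000 * 0.51 = 5610, 4200 * 0.372 = 1562 → total 7172
Band 2: 8200 * 0.945 = 7749
Band 3: 11000 * 0.954 = 10494
Band 4: 4200 * 0.924 = 3881
Net migration: Band 4 + 520 → 4401
→ [7172, 7749, 10494, 4401]
— Period 2 —
Births: 7749 * 0.51 = 3952, 10494 * 0.372 = 3904 → total 7856
Band 2: 7172 * 0.945 = 6778
Band 3: 7749 * 0.954 = 7393
Band 4: 10494 * 0.924 = 9696
Net migration: Band 4 + 520 → 10216
→ [7856, 6778, 7393, 10216]
Total: 30000 → 32243; change = 2243; percentage change = 7.5%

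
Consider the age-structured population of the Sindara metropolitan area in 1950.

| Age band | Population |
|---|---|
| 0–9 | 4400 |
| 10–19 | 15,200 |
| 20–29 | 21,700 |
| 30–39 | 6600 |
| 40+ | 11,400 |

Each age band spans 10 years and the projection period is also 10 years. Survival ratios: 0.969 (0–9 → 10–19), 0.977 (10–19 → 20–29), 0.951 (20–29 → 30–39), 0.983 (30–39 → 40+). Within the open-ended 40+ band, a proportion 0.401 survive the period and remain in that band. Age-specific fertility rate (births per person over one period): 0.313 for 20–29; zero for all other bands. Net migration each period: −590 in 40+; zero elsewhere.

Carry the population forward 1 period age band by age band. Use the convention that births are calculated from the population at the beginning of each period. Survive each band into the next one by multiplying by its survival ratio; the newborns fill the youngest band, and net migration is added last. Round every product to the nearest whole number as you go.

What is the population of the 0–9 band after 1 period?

6792

Numbering the bands 1..5 from youngest to oldest:
— Period 1 —
Births: 21700 × 0.313 = 6792
Band 2: 4400 × 0.969 = 4264
Band 3: 15200 × 0.977 = 14850
Band 4: 21700 × 0.951 = 20637
Band 5: 6600 × 0.983 + 11400 × 0.401 = 6488 + 4571 = 11059
Net migration: Band 5 − 590 → 10469
Population now: 0–9=6792, 10–19=4264, 20–29=14850, 30–39=20637, 40+=10469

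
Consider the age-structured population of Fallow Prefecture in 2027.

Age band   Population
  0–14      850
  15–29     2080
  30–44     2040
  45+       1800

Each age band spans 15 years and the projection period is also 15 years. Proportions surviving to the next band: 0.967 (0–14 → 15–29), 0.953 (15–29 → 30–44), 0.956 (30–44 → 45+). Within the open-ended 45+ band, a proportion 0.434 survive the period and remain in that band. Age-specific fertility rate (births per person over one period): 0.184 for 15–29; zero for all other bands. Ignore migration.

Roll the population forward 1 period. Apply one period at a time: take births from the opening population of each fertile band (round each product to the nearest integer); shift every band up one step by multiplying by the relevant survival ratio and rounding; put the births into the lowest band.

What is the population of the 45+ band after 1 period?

2731

Period 1.
Births: 2080 × 0.184 = 383
15–29: 850 × 0.967 = 822
30–44: 2080 × 0.953 = 1982
45+: 2040 × 0.956 + 1800 × 0.434 = 1950 + 781 = 2731
→ [383, 822, 1982, 2731]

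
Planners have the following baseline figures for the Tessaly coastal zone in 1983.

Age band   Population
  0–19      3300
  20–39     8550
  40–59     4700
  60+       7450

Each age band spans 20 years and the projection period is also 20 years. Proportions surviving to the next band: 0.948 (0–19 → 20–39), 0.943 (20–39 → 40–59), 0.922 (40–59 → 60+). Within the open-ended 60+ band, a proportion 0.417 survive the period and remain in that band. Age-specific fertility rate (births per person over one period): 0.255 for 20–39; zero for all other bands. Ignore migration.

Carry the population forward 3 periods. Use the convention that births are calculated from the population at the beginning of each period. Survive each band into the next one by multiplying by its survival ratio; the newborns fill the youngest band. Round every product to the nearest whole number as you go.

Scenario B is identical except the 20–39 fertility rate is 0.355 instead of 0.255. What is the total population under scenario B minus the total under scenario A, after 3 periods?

After projecting period 1:
Births: 8550 × 0.255 = 2180
20–39: 3300 × 0.948 = 3128
40–59: 8550 × 0.943 = 8063
60+: 4700 × 0.922 + 7450 × 0.417 = 4333 + 3107 = 7440
Giving 2180 / 3128 / 8063 / 7440.
After projecting period 2:
Births: 3128 × 0.255 = 798
20–39: 2180 × 0.948 = 2067
40–59: 3128 × 0.943 = 2950
60+: 8063 × 0.922 + 7440 × 0.417 = 7434 + 3102 = 10536
Giving 798 / 2067 / 2950 / 10536.
After projecting period 3:
Births: 2067 × 0.255 = 527
20–39: 798 × 0.948 = 757
40–59: 2067 × 0.943 = 1949
60+: 2950 × 0.922 + 10536 × 0.417 = 2720 + 4394 = 7114
Giving 527 / 757 / 1949 / 7114.
Scenario A total after 3 periods: 10347
Scenario B projection —
After projecting period 1:
Births: 8550 × 0.355 = 3035
20–39: 3300 × 0.948 = 3128
40–59: 8550 × 0.943 = 8063
60+: 4700 × 0.922 + 7450 × 0.417 = 4333 + 3107 = 7440
Giving 3035 / 3128 / 8063 / 7440.
After projecting period 2:
Births: 3128 × 0.355 = 1110
20–39: 3035 × 0.948 = 2877
40–59: 3128 × 0.943 = 2950
60+: 8063 × 0.922 + 7440 × 0.417 = 7434 + 3102 = 10536
Giving 1110 / 2877 / 2950 / 10536.
After projecting period 3:
Births: 2877 × 0.355 = 1021
20–39: 1110 × 0.948 = 1052
40–59: 2877 × 0.943 = 2713
60+: 2950 × 0.922 + 10536 × 0.417 = 2720 + 4394 = 7114
Giving 1021 / 1052 / 2713 / 7114.
Scenario B total after 3 periods: 11900
Difference B − A = 11900 − 10347 = 1553

1553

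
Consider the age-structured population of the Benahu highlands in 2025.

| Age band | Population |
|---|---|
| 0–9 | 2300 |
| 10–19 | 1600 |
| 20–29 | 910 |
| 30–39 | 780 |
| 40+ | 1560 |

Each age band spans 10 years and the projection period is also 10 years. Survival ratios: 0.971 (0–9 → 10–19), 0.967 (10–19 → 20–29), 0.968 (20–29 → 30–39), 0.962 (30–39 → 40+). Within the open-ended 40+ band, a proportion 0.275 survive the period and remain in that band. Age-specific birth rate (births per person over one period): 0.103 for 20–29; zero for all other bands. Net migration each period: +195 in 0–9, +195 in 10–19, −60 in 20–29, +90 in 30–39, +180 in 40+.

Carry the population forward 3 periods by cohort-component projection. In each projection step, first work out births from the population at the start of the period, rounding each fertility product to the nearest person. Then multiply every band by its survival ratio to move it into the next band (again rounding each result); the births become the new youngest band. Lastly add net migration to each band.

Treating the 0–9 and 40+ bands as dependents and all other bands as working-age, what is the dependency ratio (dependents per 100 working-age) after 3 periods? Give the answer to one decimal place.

— Period 1 —
Births: 910 * 0.103 = 94
10–19: 2300 * 0.971 = 2233
20–29: 1600 * 0.967 = 1547
30–39: 910 * 0.968 = 881
40+: 780 * 0.962 + 1560 * 0.275 = 750 + 429 = 1179
Net migration: 0–9 + 195 → 289; 10–19 + 195 → 2428; 20–29 − 60 → 1487; 30–39 + 90 → 971; 40+ + 180 → 1359
Giving 289 / 2428 / 1487 / 971 / 1359.
— Period 2 —
Births: 1487 * 0.103 = 153
10–19: 289 * 0.971 = 281
20–29: 2428 * 0.967 = 2348
30–39: 1487 * 0.968 = 1439
40+: 971 * 0.962 + 1359 * 0.275 = 934 + 374 = 1308
Net migration: 0–9 + 195 → 348; 10–19 + 195 → 476; 20–29 − 60 → 2288; 30–39 + 90 → 1529; 40+ + 180 → 1488
Giving 348 / 476 / 2288 / 1529 / 1488.
— Period 3 —
Births: 2288 * 0.103 = 236
10–19: 348 * 0.971 = 338
20–29: 476 * 0.967 = 460
30–39: 2288 * 0.968 = 2215
40+: 1529 * 0.962 + 1488 * 0.275 = 1471 + 409 = 1880
Net migration: 0–9 + 195 → 431; 10–19 + 195 → 533; 20–29 − 60 → 400; 30–39 + 90 → 2305; 40+ + 180 → 2060
Giving 431 / 533 / 400 / 2305 / 2060.
Dependents (band 0–9 + band 40+) = 431 + 2060 = 2491; working-age = 3238; ratio = 2491/3238 × 100 = 76.9

76.9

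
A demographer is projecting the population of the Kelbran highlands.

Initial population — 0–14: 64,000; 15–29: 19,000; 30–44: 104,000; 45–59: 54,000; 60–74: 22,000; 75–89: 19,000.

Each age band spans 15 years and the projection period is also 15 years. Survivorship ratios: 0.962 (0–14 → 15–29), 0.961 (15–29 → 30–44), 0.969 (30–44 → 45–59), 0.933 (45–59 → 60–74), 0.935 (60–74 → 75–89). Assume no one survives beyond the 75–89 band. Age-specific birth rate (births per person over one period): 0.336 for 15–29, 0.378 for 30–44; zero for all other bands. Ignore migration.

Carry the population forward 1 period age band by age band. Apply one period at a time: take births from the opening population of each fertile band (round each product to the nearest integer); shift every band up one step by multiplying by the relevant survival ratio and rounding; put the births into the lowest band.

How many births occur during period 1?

(Groups numbered youngest = 1 to oldest = 6.)
Period 1:
Births: 19000 * 0.336 = 6384, 104000 * 0.378 = 39312 — total 45696
Group 2: 64000 * 0.962 = 61568
Group 3: 19000 * 0.961 = 18259
Group 4: 104000 * 0.969 = 100776
Group 5: 54000 * 0.933 = 50382
Group 6: 22000 * 0.935 = 20570
Giving 45696 / 61568 / 18259 / 100776 / 50382 / 20570.

45696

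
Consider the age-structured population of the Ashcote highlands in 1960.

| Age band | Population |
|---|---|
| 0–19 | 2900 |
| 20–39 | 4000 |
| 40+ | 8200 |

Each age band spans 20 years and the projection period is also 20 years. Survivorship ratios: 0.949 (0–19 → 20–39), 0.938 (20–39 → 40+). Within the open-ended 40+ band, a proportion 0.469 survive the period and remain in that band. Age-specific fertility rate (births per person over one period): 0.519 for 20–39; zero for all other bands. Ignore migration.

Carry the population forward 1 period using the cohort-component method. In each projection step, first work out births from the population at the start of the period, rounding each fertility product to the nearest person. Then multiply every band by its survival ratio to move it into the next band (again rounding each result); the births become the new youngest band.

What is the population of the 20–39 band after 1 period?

2752

Call the groups 1 to 3, youngest first.
Period 1.
Births: 4000 × 0.519 = 2076
Group 2: 2900 × 0.949 = 2752
Group 3: 4000 × 0.938 + 8200 × 0.469 = 3752 + 3846 = 7598
Population now: 0–19=2076, 20–39=2752, 40+=7598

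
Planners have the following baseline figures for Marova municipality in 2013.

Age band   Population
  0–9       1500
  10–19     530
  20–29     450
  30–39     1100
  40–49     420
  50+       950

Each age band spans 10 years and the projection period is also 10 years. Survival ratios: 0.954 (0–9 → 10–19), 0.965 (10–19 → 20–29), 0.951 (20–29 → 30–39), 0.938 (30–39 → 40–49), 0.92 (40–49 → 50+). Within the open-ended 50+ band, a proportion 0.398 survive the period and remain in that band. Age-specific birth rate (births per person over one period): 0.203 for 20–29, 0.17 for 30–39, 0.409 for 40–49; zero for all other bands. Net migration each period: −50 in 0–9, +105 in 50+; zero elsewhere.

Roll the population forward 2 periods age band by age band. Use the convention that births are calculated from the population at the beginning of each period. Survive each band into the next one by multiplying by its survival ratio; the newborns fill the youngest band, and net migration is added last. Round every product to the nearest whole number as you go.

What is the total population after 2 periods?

4599

Numbering the groups 1..6 from youngest to oldest:
— Period 1 —
Births: 450 × 0.203 = 91, 1100 × 0.17 = 187, 420 × 0.409 = 172 ⇒ total 450
Group 2: 1500 × 0.954 = 1431
Group 3: 530 × 0.965 = 511
Group 4: 450 × 0.951 = 428
Group 5: 1100 × 0.938 = 1032
Group 6: 420 × 0.92 + 950 × 0.398 = 386 + 378 = 764
Net migration: Group 1 − 50 → 400; Group 6 + 105 → 869
→ [400, 1431, 511, 428, 1032, 869]
— Period 2 —
Births: 511 × 0.203 = 104, 428 × 0.17 = 73, 1032 × 0.409 = 422 ⇒ total 599
Group 2: 400 × 0.954 = 382
Group 3: 1431 × 0.965 = 1381
Group 4: 511 × 0.951 = 486
Group 5: 428 × 0.938 = 401
Group 6: 1032 × 0.92 + 869 × 0.398 = 949 + 346 = 1295
Net migration: Group 1 − 50 → 549; Group 6 + 105 → 1400
→ [549, 382, 1381, 486, 401, 1400]
Total after period 2: 549 + 382 + 1381 + 486 + 401 + 1400 = 4599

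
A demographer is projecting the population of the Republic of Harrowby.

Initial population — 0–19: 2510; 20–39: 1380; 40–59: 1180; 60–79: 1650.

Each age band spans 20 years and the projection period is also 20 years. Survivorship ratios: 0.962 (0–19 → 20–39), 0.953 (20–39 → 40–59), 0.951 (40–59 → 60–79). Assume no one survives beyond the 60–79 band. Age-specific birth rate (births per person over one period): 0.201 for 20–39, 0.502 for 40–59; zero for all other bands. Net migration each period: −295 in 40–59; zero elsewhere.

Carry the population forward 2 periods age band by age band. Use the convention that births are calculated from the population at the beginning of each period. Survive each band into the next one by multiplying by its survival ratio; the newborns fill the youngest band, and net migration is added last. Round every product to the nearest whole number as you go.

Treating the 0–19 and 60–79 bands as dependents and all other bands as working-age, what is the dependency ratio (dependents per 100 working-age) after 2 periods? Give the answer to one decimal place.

Let group 1 be 0–19 through group 4 = 60–79.
[period 1]
Births: 1380 × 0.201 = 277 ; 1180 × 0.502 = 592 → total 869
Group 2: 2510 × 0.962 = 2415
Group 3: 1380 × 0.953 = 1315
Group 4: 1180 × 0.951 = 1122
Net migration: Group 3 − 295 → 1020
Giving 869 / 2415 / 1020 / 1122.
[period 2]
Births: 2415 × 0.201 = 485 ; 1020 × 0.502 = 512 → total 997
Group 2: 869 × 0.962 = 836
Group 3: 2415 × 0.953 = 2301
Group 4: 1020 × 0.951 = 970
Net migration: Group 3 − 295 → 2006
Giving 997 / 836 / 2006 / 970.
Dependents (band 0–19 + band 60–79) = 997 + 970 = 1967; working-age = 2842; ratio = 1967/2842 × 100 = 69.2

69.2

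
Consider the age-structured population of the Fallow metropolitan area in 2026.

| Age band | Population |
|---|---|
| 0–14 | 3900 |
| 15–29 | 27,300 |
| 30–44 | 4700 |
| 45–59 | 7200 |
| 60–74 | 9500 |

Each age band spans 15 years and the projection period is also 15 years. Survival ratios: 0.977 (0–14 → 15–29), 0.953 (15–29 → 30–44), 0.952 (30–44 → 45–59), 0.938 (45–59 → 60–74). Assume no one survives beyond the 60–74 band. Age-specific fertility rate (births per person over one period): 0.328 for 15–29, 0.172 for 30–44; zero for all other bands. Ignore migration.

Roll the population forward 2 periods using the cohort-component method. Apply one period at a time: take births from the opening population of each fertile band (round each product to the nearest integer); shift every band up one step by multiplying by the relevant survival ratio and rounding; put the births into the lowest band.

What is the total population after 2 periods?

47858

Let group 1 be 0–14 through group 5 = 60–74.
[period 1]
Births: 27300 × 0.328 = 8954, 4700 × 0.172 = 808 ⇒ total 9762
Group 2: 3900 × 0.977 = 3810
Group 3: 27300 × 0.953 = 26017
Group 4: 4700 × 0.952 = 4474
Group 5: 7200 × 0.938 = 6754
→ [9762, 3810, 26017, 4474, 6754]
[period 2]
Births: 3810 × 0.328 = 1250, 26017 × 0.172 = 4475 ⇒ total 5725
Group 2: 9762 × 0.977 = 9537
Group 3: 3810 × 0.953 = 3631
Group 4: 26017 × 0.952 = 24768
Group 5: 4474 × 0.938 = 4197
→ [5725, 9537, 3631, 24768, 4197]
Total after period 2: 5725 + 9537 + 3631 + 24768 + 4197 = 47858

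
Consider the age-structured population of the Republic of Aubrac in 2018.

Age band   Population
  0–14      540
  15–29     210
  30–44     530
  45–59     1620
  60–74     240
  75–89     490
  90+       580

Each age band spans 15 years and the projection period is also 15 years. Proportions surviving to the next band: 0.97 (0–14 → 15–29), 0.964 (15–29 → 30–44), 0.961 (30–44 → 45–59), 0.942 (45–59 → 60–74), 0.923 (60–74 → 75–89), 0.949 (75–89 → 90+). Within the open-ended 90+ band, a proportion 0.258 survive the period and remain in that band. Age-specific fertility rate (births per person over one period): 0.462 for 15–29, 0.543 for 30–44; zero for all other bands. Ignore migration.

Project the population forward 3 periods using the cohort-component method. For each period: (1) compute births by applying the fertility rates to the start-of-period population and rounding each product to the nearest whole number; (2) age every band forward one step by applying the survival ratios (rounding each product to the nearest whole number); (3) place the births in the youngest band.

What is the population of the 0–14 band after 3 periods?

Period 1.
Births: 210 × 0.462 = 97 ; 530 × 0.543 = 288 → 385
15–29: 540 × 0.97 = 524
30–44: 210 × 0.964 = 202
45–59: 530 × 0.961 = 509
60–74: 1620 × 0.942 = 1526
75–89: 240 × 0.923 = 222
90+: 490 × 0.949 + 580 × 0.258 = 465 + 150 = 615
→ [385, 524, 202, 509, 1526, 222, 615]
Period 2.
Births: 524 × 0.462 = 242 ; 202 × 0.543 = 110 → 352
15–29: 385 × 0.97 = 373
30–44: 524 × 0.964 = 505
45–59: 202 × 0.961 = 194
60–74: 509 × 0.942 = 479
75–89: 1526 × 0.923 = 1408
90+: 222 × 0.949 + 615 × 0.258 = 211 + 159 = 370
→ [352, 373, 505, 194, 479, 1408, 370]
Period 3.
Births: 373 × 0.462 = 172 ; 505 × 0.543 = 274 → 446
15–29: 352 × 0.97 = 341
30–44: 373 × 0.964 = 360
45–59: 505 × 0.961 = 485
60–74: 194 × 0.942 = 183
75–89: 479 × 0.923 = 442
90+: 1408 × 0.949 + 370 × 0.258 = 1336 + 95 = 1431
→ [446, 341, 360, 485, 183, 442, 1431]

446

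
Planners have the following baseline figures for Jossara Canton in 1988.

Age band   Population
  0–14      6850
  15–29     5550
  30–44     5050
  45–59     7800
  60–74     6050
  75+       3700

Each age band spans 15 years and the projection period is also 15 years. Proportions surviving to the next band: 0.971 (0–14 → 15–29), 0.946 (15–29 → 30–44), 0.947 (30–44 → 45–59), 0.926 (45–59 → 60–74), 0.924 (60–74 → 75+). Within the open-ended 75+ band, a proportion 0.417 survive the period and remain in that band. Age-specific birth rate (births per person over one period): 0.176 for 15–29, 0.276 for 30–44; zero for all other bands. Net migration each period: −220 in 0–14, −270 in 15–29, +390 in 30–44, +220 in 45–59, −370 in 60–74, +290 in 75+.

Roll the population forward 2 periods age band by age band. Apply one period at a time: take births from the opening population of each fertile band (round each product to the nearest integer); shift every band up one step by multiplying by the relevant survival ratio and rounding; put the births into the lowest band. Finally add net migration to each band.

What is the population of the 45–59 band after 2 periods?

Period 1:
Births: 5550 × 0.176 = 977  |  5050 × 0.276 = 1394 ⇒ total 2371
15–29: 6850 × 0.971 = 6651
30–44: 5550 × 0.946 = 5250
45–59: 5050 × 0.947 = 4782
60–74: 7800 × 0.926 = 7223
75+: 6050 × 0.924 + 3700 × 0.417 = 5590 + 1543 = 7133
Net migration: 0–14 − 220 → 2151; 15–29 − 270 → 6381; 30–44 + 390 → 5640; 45–59 + 220 → 5002; 60–74 − 370 → 6853; 75+ + 290 → 7423
→ [2151, 6381, 5640, 5002, 6853, 7423]
Period 2:
Births: 6381 × 0.176 = 1123  |  5640 × 0.276 = 1557 ⇒ total 2680
15–29: 2151 × 0.971 = 2089
30–44: 6381 × 0.946 = 6036
45–59: 5640 × 0.947 = 5341
60–74: 5002 × 0.926 = 4632
75+: 6853 × 0.924 + 7423 × 0.417 = 6332 + 3095 = 9427
Net migration: 0–14 − 220 → 2460; 15–29 − 270 → 1819; 30–44 + 390 → 6426; 45–59 + 220 → 5561; 60–74 − 370 → 4262; 75+ + 290 → 9717
→ [2460, 1819, 6426, 5561, 4262, 9717]

5561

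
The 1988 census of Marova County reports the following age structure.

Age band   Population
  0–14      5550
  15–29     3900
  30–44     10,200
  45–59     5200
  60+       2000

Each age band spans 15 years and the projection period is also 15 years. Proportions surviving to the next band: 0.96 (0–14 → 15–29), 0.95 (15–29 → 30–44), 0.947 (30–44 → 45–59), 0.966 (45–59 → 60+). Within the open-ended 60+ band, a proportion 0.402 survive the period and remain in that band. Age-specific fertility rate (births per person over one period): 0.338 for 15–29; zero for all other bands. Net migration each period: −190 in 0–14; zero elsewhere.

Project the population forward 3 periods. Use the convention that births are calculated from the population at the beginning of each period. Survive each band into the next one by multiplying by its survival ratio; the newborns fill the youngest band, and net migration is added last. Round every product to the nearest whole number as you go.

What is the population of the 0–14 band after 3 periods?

176

Numbering the bands 1..5 from youngest to oldest:
After projecting period 1:
Births: 3900 × 0.338 = 1318
Band 2: 5550 × 0.96 = 5328
Band 3: 3900 × 0.95 = 3705
Band 4: 10200 × 0.947 = 9659
Band 5: 5200 × 0.966 + 2000 × 0.402 = 5023 + 804 = 5827
Net migration: Band 1 − 190 → 1128
Giving 1128 / 5328 / 3705 / 9659 / 5827.
After projecting period 2:
Births: 5328 × 0.338 = 1801
Band 2: 1128 × 0.96 = 1083
Band 3: 5328 × 0.95 = 5062
Band 4: 3705 × 0.947 = 3509
Band 5: 9659 × 0.966 + 5827 × 0.402 = 9331 + 2342 = 11673
Net migration: Band 1 − 190 → 1611
Giving 1611 / 1083 / 5062 / 3509 / 11673.
After projecting period 3:
Births: 1083 × 0.338 = 366
Band 2: 1611 × 0.96 = 1547
Band 3: 1083 × 0.95 = 1029
Band 4: 5062 × 0.947 = 4794
Band 5: 3509 × 0.966 + 11673 × 0.402 = 3390 + 4693 = 8083
Net migration: Band 1 − 190 → 176
Giving 176 / 1547 / 1029 / 4794 / 8083.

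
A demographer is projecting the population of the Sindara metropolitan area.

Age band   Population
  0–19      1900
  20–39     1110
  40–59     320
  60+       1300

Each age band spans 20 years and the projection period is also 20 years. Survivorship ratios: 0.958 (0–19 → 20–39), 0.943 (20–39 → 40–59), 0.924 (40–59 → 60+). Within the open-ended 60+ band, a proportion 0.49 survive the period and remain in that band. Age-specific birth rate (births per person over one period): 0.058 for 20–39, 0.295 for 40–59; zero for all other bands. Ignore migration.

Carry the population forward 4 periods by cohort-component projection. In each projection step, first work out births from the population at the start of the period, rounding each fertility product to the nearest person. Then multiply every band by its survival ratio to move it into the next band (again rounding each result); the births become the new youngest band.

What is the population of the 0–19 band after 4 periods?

Let group 1 be 0–19 through group 4 = 60+.
[period 1]
Births: 1110 × 0.058 = 64 ; 320 × 0.295 = 94 → total 158
Group 2: 1900 × 0.958 = 1820
Group 3: 1110 × 0.943 = 1047
Group 4: 320 × 0.924 + 1300 × 0.49 = 296 + 637 = 933
→ [158, 1820, 1047, 933]
[period 2]
Births: 1820 × 0.058 = 106 ; 1047 × 0.295 = 309 → total 415
Group 2: 158 × 0.958 = 151
Group 3: 1820 × 0.943 = 1716
Group 4: 1047 × 0.924 + 933 × 0.49 = 967 + 457 = 1424
→ [415, 151, 1716, 1424]
[period 3]
Births: 151 × 0.058 = 9 ; 1716 × 0.295 = 506 → total 515
Group 2: 415 × 0.958 = 398
Group 3: 151 × 0.943 = 142
Group 4: 1716 × 0.924 + 1424 × 0.49 = 1586 + 698 = 2284
→ [515, 398, 142, 2284]
[period 4]
Births: 398 × 0.058 = 23 ; 142 × 0.295 = 42 → total 65
Group 2: 515 × 0.958 = 493
Group 3: 398 × 0.943 = 375
Group 4: 142 × 0.924 + 2284 × 0.49 = 131 + 1119 = 1250
→ [65, 493, 375, 1250]

65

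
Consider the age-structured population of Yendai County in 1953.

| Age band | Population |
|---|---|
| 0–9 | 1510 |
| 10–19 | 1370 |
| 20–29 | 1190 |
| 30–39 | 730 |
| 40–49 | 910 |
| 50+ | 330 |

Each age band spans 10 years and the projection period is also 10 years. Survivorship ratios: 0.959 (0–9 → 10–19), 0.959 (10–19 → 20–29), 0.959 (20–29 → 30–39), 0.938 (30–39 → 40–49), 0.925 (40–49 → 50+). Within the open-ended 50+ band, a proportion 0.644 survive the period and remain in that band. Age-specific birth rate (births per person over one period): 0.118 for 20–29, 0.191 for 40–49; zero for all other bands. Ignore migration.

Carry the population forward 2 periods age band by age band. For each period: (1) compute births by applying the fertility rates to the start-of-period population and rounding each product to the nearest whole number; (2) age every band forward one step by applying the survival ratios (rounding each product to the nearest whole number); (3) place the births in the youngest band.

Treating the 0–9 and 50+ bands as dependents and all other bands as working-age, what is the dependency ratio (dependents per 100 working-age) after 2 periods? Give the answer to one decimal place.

After projecting period 1:
Births: 1190 × 0.118 = 140  |  910 × 0.191 = 174 ⇒ total 314
10–19: 1510 × 0.959 = 1448
20–29: 1370 × 0.959 = 1314
30–39: 1190 × 0.959 = 1141
40–49: 730 × 0.938 = 685
50+: 910 × 0.925 + 330 × 0.644 = 842 + 213 = 1055
End of period: [314, 1448, 1314, 1141, 685, 1055]
After projecting period 2:
Births: 1314 × 0.118 = 155  |  685 × 0.191 = 131 ⇒ total 286
10–19: 314 × 0.959 = 301
20–29: 1448 × 0.959 = 1389
30–39: 1314 × 0.959 = 1260
40–49: 1141 × 0.938 = 1070
50+: 685 × 0.925 + 1055 × 0.644 = 634 + 679 = 1313
End of period: [286, 301, 1389, 1260, 1070, 1313]
Dependents (band 0–9 + band 50+) = 286 + 1313 = 1599; working-age = 4020; ratio = 1599/4020 × 100 = 39.8

39.8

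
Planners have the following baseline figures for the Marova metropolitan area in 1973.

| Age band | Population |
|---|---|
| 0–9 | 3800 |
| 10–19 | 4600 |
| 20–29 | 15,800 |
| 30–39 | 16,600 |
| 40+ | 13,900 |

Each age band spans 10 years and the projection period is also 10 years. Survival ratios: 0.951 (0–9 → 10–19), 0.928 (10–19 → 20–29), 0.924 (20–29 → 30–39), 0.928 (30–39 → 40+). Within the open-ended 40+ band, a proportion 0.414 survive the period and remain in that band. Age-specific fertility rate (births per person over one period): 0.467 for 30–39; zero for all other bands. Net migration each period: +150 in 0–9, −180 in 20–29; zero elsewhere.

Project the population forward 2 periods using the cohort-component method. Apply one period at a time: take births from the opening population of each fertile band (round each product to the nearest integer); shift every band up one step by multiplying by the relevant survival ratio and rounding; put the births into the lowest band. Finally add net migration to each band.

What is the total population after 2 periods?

Numbering the groups 1..5 from youngest to oldest:
Period 1:
Births: 16600 × 0.467 = 7752
Group 2: 3800 × 0.951 = 3614
Group 3: 4600 × 0.928 = 4269
Group 4: 15800 × 0.924 = 14599
Group 5: 16600 × 0.928 + 13900 × 0.414 = 15405 + 5755 = 21160
Net migration: Group 1 + 150 → 7902; Group 3 − 180 → 4089
→ [7902, 3614, 4089, 14599, 21160]
Period 2:
Births: 14599 × 0.467 = 6818
Group 2: 7902 × 0.951 = 7515
Group 3: 3614 × 0.928 = 3354
Group 4: 4089 × 0.924 = 3778
Group 5: 14599 × 0.928 + 21160 × 0.414 = 13548 + 8760 = 22308
Net migration: Group 1 + 150 → 6968; Group 3 − 180 → 3174
→ [6968, 7515, 3174, 3778, 22308]
Total after period 2: 6968 + 7515 + 3174 + 3778 + 22308 = 43743

43743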